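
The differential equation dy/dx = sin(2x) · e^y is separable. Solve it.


Separate: e^(-y) dy = sin(2x) dx.
Integrate: -e^(-y) = -(1/2)cos(2x) + C₀.
Rearrange: e^(-y) = (1/2)cos(2x) + C.


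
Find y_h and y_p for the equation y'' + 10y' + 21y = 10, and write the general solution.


Characteristic roots of r² + 10r + 21 = 0 are -7, -3.
y_h = C₁e^(-7x) + C₂e^(-3x).
Constant forcing; try y_p = A. Then 21A = 10 ⇒ A = 10/21.
General solution: y = C₁e^(-7x) + C₂e^(-3x) + 10/21.


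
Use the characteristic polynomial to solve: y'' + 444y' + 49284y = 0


Characteristic equation: r² + 444r + 49284 = 0, i.e. (r + 222)² = 0.
Repeated root r = -222; include an x factor for the second linearly independent solution.
General solution: y = (C₁ + C₂x)e^(-222x).


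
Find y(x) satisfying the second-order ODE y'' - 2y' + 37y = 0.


Characteristic equation: r² - 2r + 37 = 0.
Discriminant is negative; roots r = 1 ± 6i (complex conjugate pair).
General solution uses e^(α x)(C₁ cos(β x) + C₂ sin(β x)): y = e^(x)(C₁cos(6x) + C₂sin(6x)).


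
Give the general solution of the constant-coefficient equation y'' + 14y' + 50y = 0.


Characteristic equation: r² + 14r + 50 = 0.
Discriminant is negative; roots r = -7 ± 1i (complex conjugate pair).
General solution uses e^(α x)(C₁ cos(β x) + C₂ sin(β x)): y = e^(-7x)(C₁cos(x) + C₂sin(x)).


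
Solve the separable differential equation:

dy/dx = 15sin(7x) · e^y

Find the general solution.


Separate: e^(-y) dy = 15sin(7x) dx.
Integrate: -e^(-y) = -(15/7)cos(7x) + C₀.
Rearrange: e^(-y) = (15/7)cos(7x) + C.


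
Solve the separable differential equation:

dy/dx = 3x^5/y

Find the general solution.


Separate variables: y dy = 3x^5 dx.
Integrate both sides: y²/2 = (1/2)x^6 + C₀.
Multiply by 2: y² = x^6 + C.


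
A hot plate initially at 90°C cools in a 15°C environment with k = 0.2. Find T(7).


Newton's law: dT/dt = -k(T - T_a) has solution T(t) = T_a + (T₀ - T_a)e^(-kt).
Plug in T_a = 15, T₀ = 90, k = 0.2, t = 7: T(7) = 15 + (75)e^(-1.40) ≈ 33.5°C.


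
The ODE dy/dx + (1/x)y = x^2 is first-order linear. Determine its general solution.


P(x) = 1/x ⇒ μ = x^1.
(x^1 y)' = x^3 ⇒ x^1 y = x^4/(4) + C.
Solve for y: y = (1/4)x^3 + C/x^1.


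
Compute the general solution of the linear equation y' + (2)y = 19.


P(x) = 2, Q(x) = 19; integrating factor μ = e^(2x).
(μ y)' = 19e^(2x) ⇒ μ y = (19/2)e^(2x) + C.
Divide by μ: y = 19/2 + Ce^(-2x).


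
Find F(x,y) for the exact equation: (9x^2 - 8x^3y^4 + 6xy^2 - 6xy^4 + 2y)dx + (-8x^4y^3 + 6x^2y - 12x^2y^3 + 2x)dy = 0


Check exactness: ∂M/∂y = -32x^3y^3 + 12xy - 24xy^3 + 2 and ∂N/∂x = -32x^3y^3 + 12xy - 24xy^3 + 2; equal, so the equation is exact.
Integrate M with respect to x (treating y as constant): ∫M dx = 3x^3 - 2x^4y^4 + 3x^2y^2 - 3x^2y^4 + 2xy + h(y).
Differentiate w.r.t. y and set equal to N: all terms match, so h'(y) = 0 and h is a constant absorbed into C.
General solution: 3x^3 - 2x^4y^4 + 3x^2y^2 - 3x^2y^4 + 2xy = C.


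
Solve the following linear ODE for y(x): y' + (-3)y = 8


P(x) = -3 ⇒ μ = e^(-3x).
(μ y)' = 8e^(-3x) ⇒ μ y = -(8/3)e^(-3x) + C.
Divide by μ: y = -8/3 + Ce^(3x).


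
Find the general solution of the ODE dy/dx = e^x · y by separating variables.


Separate variables: dy/y = e^x dx.
Integrate: ln|y| = e^x + C₀.
Exponentiate: y = Ce^(e^x).


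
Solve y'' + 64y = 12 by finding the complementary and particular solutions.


Homogeneous part: r² + 64 = 0 ⇒ r = ±8i, so y_h = C₁cos(8x) + C₂sin(8x).
Try constant y_p = A; plug in: 64A = 12 ⇒ A = 3/16.
General solution: y = C₁cos(8x) + C₂sin(8x) + 3/16.


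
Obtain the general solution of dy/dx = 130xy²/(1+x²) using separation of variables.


Separate: dy/y² = 130x/(1+x²) dx.
Integrate LHS: ∫ dy/y² = -1/y.
Integrate RHS via u = 1+x²: 65ln(1+x²) + C.
Result: -1/y = 65ln(1+x²) + C.


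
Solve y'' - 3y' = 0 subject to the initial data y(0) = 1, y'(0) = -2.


Characteristic roots of r² - 3r = 0 are 3, 0.
General solution y = c₁ e^(3x) + c₂.
Apply y(0) = 1: c₁ + c₂ = 1. Apply y'(0) = -2: 3 c₁ + 0 c₂ = -2.
Solve: c₁ = -2/3, c₂ = 5/3.
Particular solution: y = -(2/3)e^(3x) + 5/3.


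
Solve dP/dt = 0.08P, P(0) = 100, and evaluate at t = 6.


The ODE dP/dt = 0.08P has solution P(t) = P(0)e^(0.08t).
Substitute P(0) = 100 and t = 6: P(6) = 100 e^(0.48) ≈ 162.


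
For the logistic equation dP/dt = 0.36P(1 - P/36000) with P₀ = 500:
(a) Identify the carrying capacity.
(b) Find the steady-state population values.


Logistic ODE dP/dt = 0.36P(1 - P/36000) has equilibria where dP/dt = 0, i.e. P = 0 or P = 36000.
The coefficient (1 - P/K) = 0 when P = K, identifying K = 36000 as the carrying capacity.
(a) K = 36000; (b) equilibria P = 0 and P = 36000.


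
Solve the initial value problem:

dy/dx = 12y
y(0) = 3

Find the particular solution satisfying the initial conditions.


General solution of y' = 12y is y = Ce^(12x).
Apply y(0) = 3: C = 3.
Particular solution: y = 3e^(12x).


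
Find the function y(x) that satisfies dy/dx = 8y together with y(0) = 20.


General solution of y' = 8y is y = Ce^(8x).
Apply y(0) = 20: C = 20.
Particular solution: y = 20e^(8x).


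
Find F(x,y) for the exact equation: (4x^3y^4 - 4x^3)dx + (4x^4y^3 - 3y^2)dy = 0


Check exactness: ∂M/∂y = 16x^3y^3 and ∂N/∂x = 16x^3y^3; equal, so the equation is exact.
Integrate M with respect to x (treating y as constant): ∫M dx = x^4y^4 - x^4 + h(y).
Differentiate w.r.t. y and set equal to N: the x-dependent terms already match, leaving h'(y) = -3y^2. Integrate: h(y) = -y^3.
So F(x,y) = x^4y^4 - y^3 - x^4.
General solution: x^4y^4 - y^3 - x^4 = C.


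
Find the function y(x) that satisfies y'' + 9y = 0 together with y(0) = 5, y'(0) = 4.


Characteristic roots of r² + 9 = 0 are ±3i, so y = C₁cos(3x) + C₂sin(3x).
Apply y(0) = 5: C₁ = 5. Differentiate and apply y'(0) = 4: 3·C₂ = 4, so C₂ = 4/3.
Particular solution: y = 5cos(3x) + (4/3)sin(3x).


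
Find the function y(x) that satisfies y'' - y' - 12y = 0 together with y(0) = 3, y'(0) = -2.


Characteristic roots of r² - r - 12 = 0 are -3, 4.
General solution y = c₁ e^(-3x) + c₂ e^(4x).
Apply y(0) = 3: c₁ + c₂ = 3. Apply y'(0) = -2: -3 c₁ + 4 c₂ = -2.
Solve: c₁ = 2, c₂ = 1.
Particular solution: y = 2e^(-3x) + e^(4x).


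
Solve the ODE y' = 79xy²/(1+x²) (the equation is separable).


Separate: dy/y² = 79x/(1+x²) dx.
Integrate LHS: ∫ dy/y² = -1/y.
Integrate RHS via u = 1+x²: (79/2)ln(1+x²) + C.
Result: -1/y = (79/2)ln(1+x²) + C.


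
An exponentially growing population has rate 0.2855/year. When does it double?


Exponential growth: P(t) = P₀ e^(0.2855t). Set P(t)/P₀ = 2: e^(0.2855t) = 2.
Solve: t = ln(2)/0.2855 ≈ 2.43 years.


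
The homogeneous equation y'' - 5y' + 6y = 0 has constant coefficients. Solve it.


Characteristic equation: r² - 5r + 6 = 0.
Factor: (r - 3)(r - 2) = 0 ⇒ r = 3, 2 (distinct real).
General solution: y = C₁e^(3x) + C₂e^(2x).


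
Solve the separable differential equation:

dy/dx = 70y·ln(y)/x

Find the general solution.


Separate: dy/[y ln(y)] = 70 dx/x.
Substitute u = ln(y): du/u = 70 dx/x.
Integrate: ln|ln(y)| = 70ln|x| + C₀, hence ln(y) = C·x^70.


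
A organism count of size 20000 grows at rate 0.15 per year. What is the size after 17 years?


The ODE dP/dt = 0.15P has solution P(t) = P(0)e^(0.15t).
Substitute P(0) = 20000 and t = 17: P(17) = 20000 e^(2.55) ≈ 256142.


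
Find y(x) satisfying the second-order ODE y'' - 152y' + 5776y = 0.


Characteristic equation: r² - 152r + 5776 = 0, i.e. (r - 76)² = 0.
Repeated root r = 76; include an x factor for the second linearly independent solution.
General solution: y = (C₁ + C₂x)e^(76x).


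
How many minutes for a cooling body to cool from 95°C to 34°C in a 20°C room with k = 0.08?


From T(t) = T_a + (T₀ - T_a)e^(-kt), set T(t) = 34:
(34 - 20) / (95 - 20) = e^(-0.08t), so t = -ln(0.187)/0.08 ≈ 21.0 minutes.


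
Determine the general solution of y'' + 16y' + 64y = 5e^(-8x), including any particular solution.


Characteristic polynomial (r + 8)² = 0; repeated root r = -8.
y_h = (C₁ + C₂x)e^(-8x). Forcing matches the repeated root (resonance), so try y_p = Ax² e^(-8x).
Substitute and solve for A: 2A = 5, so A = 5/2.
General solution: y = (C₁ + C₂x + (5/2)x²)e^(-8x).


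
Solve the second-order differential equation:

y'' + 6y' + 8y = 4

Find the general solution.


Characteristic roots of r² + 6r + 8 = 0 are -4, -2.
y_h = C₁e^(-4x) + C₂e^(-2x).
Constant forcing; try y_p = A. Then 8A = 4 ⇒ A = 1/2.
General solution: y = C₁e^(-4x) + C₂e^(-2x) + 1/2.


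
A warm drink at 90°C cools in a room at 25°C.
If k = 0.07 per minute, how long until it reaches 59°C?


From T(t) = T_a + (T₀ - T_a)e^(-kt), set T(t) = 59:
(59 - 25) / (90 - 25) = e^(-0.07t), so t = -ln(0.523)/0.07 ≈ 9.3 minutes.


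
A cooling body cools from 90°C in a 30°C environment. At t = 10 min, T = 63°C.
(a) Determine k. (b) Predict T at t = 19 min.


Newton's law: T(t) = T_a + (T₀ - T_a)e^(-kt).
(a) Use T(10) = 63: (63 - 30)/(90 - 30) = e^(-k·10), so k = -ln(0.550)/10 ≈ 0.0598.
(b) Apply k to t = 19: T(19) = 30 + (60)e^(-1.136) ≈ 49.3°C.


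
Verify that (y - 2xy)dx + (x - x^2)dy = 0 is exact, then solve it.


Check exactness: ∂M/∂y = 1 - 2x and ∂N/∂x = 1 - 2x; equal, so the equation is exact.
Integrate M with respect to x (treating y as constant): ∫M dx = xy - x^2y + h(y).
Differentiate w.r.t. y and set equal to N: all terms match, so h'(y) = 0 and h is a constant absorbed into C.
General solution: xy - x^2y = C.


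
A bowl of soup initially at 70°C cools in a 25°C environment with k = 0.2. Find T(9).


Newton's law: dT/dt = -k(T - T_a) has solution T(t) = T_a + (T₀ - T_a)e^(-kt).
Plug in T_a = 25, T₀ = 70, k = 0.2, t = 9: T(9) = 25 + (45)e^(-1.80) ≈ 32.4°C.


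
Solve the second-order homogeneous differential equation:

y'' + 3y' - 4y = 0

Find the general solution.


Characteristic equation: r² + 3r - 4 = 0.
Factor: (r - 1)(r + 4) = 0 ⇒ r = 1, -4 (distinct real).
General solution: y = C₁e^(x) + C₂e^(-4x).


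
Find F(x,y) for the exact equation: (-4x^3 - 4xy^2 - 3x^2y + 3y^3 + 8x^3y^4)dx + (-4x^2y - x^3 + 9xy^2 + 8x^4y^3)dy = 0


Check exactness: ∂M/∂y = -8xy - 3x^2 + 9y^2 + 32x^3y^3 and ∂N/∂x = -8xy - 3x^2 + 9y^2 + 32x^3y^3; equal, so the equation is exact.
Integrate M with respect to x (treating y as constant): ∫M dx = -x^4 - 2x^2y^2 - x^3y + 3xy^3 + 2x^4y^4 + h(y).
Differentiate w.r.t. y and set equal to N: all terms match, so h'(y) = 0 and h is a constant absorbed into C.
General solution: -x^4 - 2x^2y^2 - x^3y + 3xy^3 + 2x^4y^4 = C.


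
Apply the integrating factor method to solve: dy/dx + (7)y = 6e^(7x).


P(x) = 7 ⇒ μ = e^(7x).
(μ y)' = 6e^(14x) ⇒ μ y = (6/14)e^(14x) + C.
Divide by μ: y = (3/7)e^(7x) + Ce^(-7x).


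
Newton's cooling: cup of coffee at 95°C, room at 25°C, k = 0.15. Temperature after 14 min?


Newton's law: dT/dt = -k(T - T_a) has solution T(t) = T_a + (T₀ - T_a)e^(-kt).
Plug in T_a = 25, T₀ = 95, k = 0.15, t = 14: T(14) = 25 + (70)e^(-2.10) ≈ 33.6°C.


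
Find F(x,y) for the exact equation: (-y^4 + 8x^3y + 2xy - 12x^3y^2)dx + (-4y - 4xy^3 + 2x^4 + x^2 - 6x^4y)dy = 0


Check exactness: ∂M/∂y = -4y^3 + 8x^3 + 2x - 24x^3y and ∂N/∂x = -4y^3 + 8x^3 + 2x - 24x^3y; equal, so the equation is exact.
Integrate M with respect to x (treating y as constant): ∫M dx = -xy^4 + 2x^4y + x^2y - 3x^4y^2 + h(y).
Differentiate w.r.t. y and set equal to N: the x-dependent terms already match, leaving h'(y) = -4y. Integrate: h(y) = -2y^2.
So F(x,y) = -2y^2 - xy^4 + 2x^4y + x^2y - 3x^4y^2.
General solution: -2y^2 - xy^4 + 2x^4y + x^2y - 3x^4y^2 = C.


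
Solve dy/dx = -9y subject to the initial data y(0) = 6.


General solution of y' = -9y is y = Ce^(-9x).
Apply y(0) = 6: C = 6.
Particular solution: y = 6e^(-9x).


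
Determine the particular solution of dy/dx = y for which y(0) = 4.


General solution of y' = y is y = Ce^(x).
Apply y(0) = 4: C = 4.
Particular solution: y = 4e^(x).


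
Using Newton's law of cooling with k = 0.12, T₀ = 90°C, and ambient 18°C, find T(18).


Newton's law: dT/dt = -k(T - T_a) has solution T(t) = T_a + (T₀ - T_a)e^(-kt).
Plug in T_a = 18, T₀ = 90, k = 0.12, t = 18: T(18) = 18 + (72)e^(-2.16) ≈ 26.3°C.


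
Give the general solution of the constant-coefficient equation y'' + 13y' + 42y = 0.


Characteristic equation: r² + 13r + 42 = 0.
Factor: (r + 6)(r + 7) = 0 ⇒ r = -6, -7 (distinct real).
General solution: y = C₁e^(-6x) + C₂e^(-7x).


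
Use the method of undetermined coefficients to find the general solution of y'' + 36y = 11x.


Homogeneous: r² + 36 = 0 ⇒ r = ±6i, y_h = C₁cos(6x) + C₂sin(6x).
Polynomial forcing; try y_p = Ax + B. Then y_p'' + 36 y_p = 36(Ax + B) = 11x, so B = 0 and A = 11/36.
General solution: y = C₁cos(6x) + C₂sin(6x) + (11/36)x.


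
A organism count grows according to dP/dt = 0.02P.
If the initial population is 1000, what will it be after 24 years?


The ODE dP/dt = 0.02P has solution P(t) = P(0)e^(0.02t).
Substitute P(0) = 1000 and t = 24: P(24) = 1000 e^(0.48) ≈ 1616.


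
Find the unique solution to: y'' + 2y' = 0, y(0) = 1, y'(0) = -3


Characteristic roots of r² + 2r = 0 are 0, -2.
General solution y = c₁ + c₂ e^(-2x).
Apply y(0) = 1: c₁ + c₂ = 1. Apply y'(0) = -3: 0 c₁ - 2 c₂ = -3.
Solve: c₁ = -1/2, c₂ = 3/2.
Particular solution: y = -1/2 + (3/2)e^(-2x).


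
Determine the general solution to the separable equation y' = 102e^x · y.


Separate variables: dy/y = 102e^x dx.
Integrate: ln|y| = 102e^x + C₀.
Exponentiate: y = Ce^(102e^x).


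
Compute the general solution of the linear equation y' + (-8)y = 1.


P(x) = -8 ⇒ μ = e^(-8x).
(μ y)' = e^(-8x) ⇒ μ y = -(1/8)e^(-8x) + C.
Divide by μ: y = -1/8 + Ce^(8x).


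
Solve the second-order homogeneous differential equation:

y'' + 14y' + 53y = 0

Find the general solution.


Characteristic equation: r² + 14r + 53 = 0.
Discriminant is negative; roots r = -7 ± 2i (complex conjugate pair).
General solution uses e^(α x)(C₁ cos(β x) + C₂ sin(β x)): y = e^(-7x)(C₁cos(2x) + C₂sin(2x)).


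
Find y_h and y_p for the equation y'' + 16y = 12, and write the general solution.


Homogeneous part: r² + 16 = 0 ⇒ r = ±4i, so y_h = C₁cos(4x) + C₂sin(4x).
Try constant y_p = A; plug in: 16A = 12 ⇒ A = 3/4.
General solution: y = C₁cos(4x) + C₂sin(4x) + 3/4.


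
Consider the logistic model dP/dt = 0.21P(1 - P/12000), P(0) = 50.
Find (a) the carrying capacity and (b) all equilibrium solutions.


Logistic ODE dP/dt = 0.21P(1 - P/12000) has equilibria where dP/dt = 0, i.e. P = 0 or P = 12000.
The coefficient (1 - P/K) = 0 when P = K, identifying K = 12000 as the carrying capacity.
(a) K = 12000; (b) equilibria P = 0 and P = 12000.


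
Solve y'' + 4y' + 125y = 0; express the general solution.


Characteristic equation: r² + 4r + 125 = 0.
Discriminant is negative; roots r = -2 ± 11i (complex conjugate pair).
General solution uses e^(α x)(C₁ cos(β x) + C₂ sin(β x)): y = e^(-2x)(C₁cos(11x) + C₂sin(11x)).


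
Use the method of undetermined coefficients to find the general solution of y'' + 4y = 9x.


Homogeneous: r² + 4 = 0 ⇒ r = ±2i, y_h = C₁cos(2x) + C₂sin(2x).
Polynomial forcing; try y_p = Ax + B. Then y_p'' + 4 y_p = 4(Ax + B) = 9x, so B = 0 and A = 9/4.
General solution: y = C₁cos(2x) + C₂sin(2x) + (9/4)x.


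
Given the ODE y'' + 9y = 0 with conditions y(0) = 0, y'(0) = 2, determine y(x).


Characteristic roots of r² + 9 = 0 are ±3i, so y = C₁cos(3x) + C₂sin(3x).
Apply y(0) = 0: C₁ = 0. Differentiate and apply y'(0) = 2: 3·C₂ = 2, so C₂ = 2/3.
Particular solution: y = (2/3)sin(3x).


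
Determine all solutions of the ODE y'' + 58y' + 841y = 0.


Characteristic equation: r² + 58r + 841 = 0, i.e. (r + 29)² = 0.
Repeated root r = -29; include an x factor for the second linearly independent solution.
General solution: y = (C₁ + C₂x)e^(-29x).


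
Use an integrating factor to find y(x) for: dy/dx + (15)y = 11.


P(x) = 15, Q(x) = 11; integrating factor μ = e^(15x).
(μ y)' = 11e^(15x) ⇒ μ y = (11/15)e^(15x) + C.
Divide by μ: y = 11/15 + Ce^(-15x).


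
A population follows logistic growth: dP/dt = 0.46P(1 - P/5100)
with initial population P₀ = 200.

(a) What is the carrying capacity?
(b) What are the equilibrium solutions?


Logistic ODE dP/dt = 0.46P(1 - P/5100) has equilibria where dP/dt = 0, i.e. P = 0 or P = 5100.
The coefficient (1 - P/K) = 0 when P = K, identifying K = 5100 as the carrying capacity.
(a) K = 5100; (b) equilibria P = 0 and P = 5100.


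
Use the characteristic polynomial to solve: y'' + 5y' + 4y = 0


Characteristic equation: r² + 5r + 4 = 0.
Factor: (r + 4)(r + 1) = 0 ⇒ r = -4, -1 (distinct real).
General solution: y = C₁e^(-4x) + C₂e^(-x).


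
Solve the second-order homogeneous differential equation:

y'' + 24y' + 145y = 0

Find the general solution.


Characteristic equation: r² + 24r + 145 = 0.
Discriminant is negative; roots r = -12 ± 1i (complex conjugate pair).
General solution uses e^(α x)(C₁ cos(β x) + C₂ sin(β x)): y = e^(-12x)(C₁cos(x) + C₂sin(x)).


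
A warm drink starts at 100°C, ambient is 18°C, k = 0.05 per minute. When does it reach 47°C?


From T(t) = T_a + (T₀ - T_a)e^(-kt), set T(t) = 47:
(47 - 18) / (100 - 18) = e^(-0.05t), so t = -ln(0.354)/0.05 ≈ 20.8 minutes.


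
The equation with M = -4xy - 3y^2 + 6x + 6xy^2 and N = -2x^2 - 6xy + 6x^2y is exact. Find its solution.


Check exactness: ∂M/∂y = -4x - 6y + 12xy and ∂N/∂x = -4x - 6y + 12xy; equal, so the equation is exact.
Integrate M with respect to x (treating y as constant): ∫M dx = -2x^2y - 3xy^2 + 3x^2 + 3x^2y^2 + h(y).
Differentiate w.r.t. y and set equal to N: all terms match, so h'(y) = 0 and h is a constant absorbed into C.
General solution: -2x^2y - 3xy^2 + 3x^2 + 3x^2y^2 = C.


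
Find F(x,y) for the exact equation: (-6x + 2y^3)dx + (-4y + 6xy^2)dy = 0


Check exactness: ∂M/∂y = 6y^2 and ∂N/∂x = 6y^2; equal, so the equation is exact.
Integrate M with respect to x (treating y as constant): ∫M dx = -3x^2 + 2xy^3 + h(y).
Differentiate w.r.t. y and set equal to N: the x-dependent terms already match, leaving h'(y) = -4y. Integrate: h(y) = -2y^2.
So F(x,y) = -3x^2 - 2y^2 + 2xy^3.
General solution: -3x^2 - 2y^2 + 2xy^3 = C.


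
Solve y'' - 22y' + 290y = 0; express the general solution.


Characteristic equation: r² - 22r + 290 = 0.
Discriminant is negative; roots r = 11 ± 13i (complex conjugate pair).
General solution uses e^(α x)(C₁ cos(β x) + C₂ sin(β x)): y = e^(11x)(C₁cos(13x) + C₂sin(13x)).


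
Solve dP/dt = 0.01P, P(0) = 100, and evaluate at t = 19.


The ODE dP/dt = 0.01P has solution P(t) = P(0)e^(0.01t).
Substitute P(0) = 100 and t = 19: P(19) = 100 e^(0.19) ≈ 121.


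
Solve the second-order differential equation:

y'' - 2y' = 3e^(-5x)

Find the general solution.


Characteristic roots of r² - 2r = 0 are 2, 0.
y_h = C₁e^(2x) + C₂.
Forcing exponent -5 is not a characteristic root; try y_p = Ae^(-5x).
Substitute: A·(25 + (-2)·-5 + (0)) = A·35 = 3, so A = 3/35.
General solution: y = C₁e^(2x) + C₂ + (3/35)e^(-5x).


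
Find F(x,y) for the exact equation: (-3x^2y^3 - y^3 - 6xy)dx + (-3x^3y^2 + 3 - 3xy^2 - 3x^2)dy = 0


Check exactness: ∂M/∂y = -9x^2y^2 - 3y^2 - 6x and ∂N/∂x = -9x^2y^2 - 3y^2 - 6x; equal, so the equation is exact.
Integrate M with respect to x (treating y as constant): ∫M dx = -x^3y^3 - xy^3 - 3x^2y + h(y).
Differentiate w.r.t. y and set equal to N: the x-dependent terms already match, leaving h'(y) = 3. Integrate: h(y) = 3y.
So F(x,y) = -x^3y^3 + 3y - xy^3 - 3x^2y.
General solution: -x^3y^3 + 3y - xy^3 - 3x^2y = C.


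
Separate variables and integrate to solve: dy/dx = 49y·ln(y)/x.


Separate: dy/[y ln(y)] = 49 dx/x.
Substitute u = ln(y): du/u = 49 dx/x.
Integrate: ln|ln(y)| = 49ln|x| + C₀, hence ln(y) = C·x^49.


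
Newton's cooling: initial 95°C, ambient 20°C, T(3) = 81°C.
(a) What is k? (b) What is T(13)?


Newton's law: T(t) = T_a + (T₀ - T_a)e^(-kt).
(a) Use T(3) = 81: (81 - 20)/(95 - 20) = e^(-k·3), so k = -ln(0.813)/3 ≈ 0.0689.
(b) Apply k to t = 13: T(13) = 20 + (75)e^(-0.895) ≈ 50.6°C.


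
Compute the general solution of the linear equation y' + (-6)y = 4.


P(x) = -6 ⇒ μ = e^(-6x).
(μ y)' = 4e^(-6x) ⇒ μ y = -(2/3)e^(-6x) + C.
Divide by μ: y = -2/3 + Ce^(6x).


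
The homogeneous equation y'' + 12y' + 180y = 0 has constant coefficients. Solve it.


Characteristic equation: r² + 12r + 180 = 0.
Discriminant is negative; roots r = -6 ± 12i (complex conjugate pair).
General solution uses e^(α x)(C₁ cos(β x) + C₂ sin(β x)): y = e^(-6x)(C₁cos(12x) + C₂sin(12x)).


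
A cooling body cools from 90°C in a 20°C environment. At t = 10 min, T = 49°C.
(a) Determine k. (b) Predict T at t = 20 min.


Newton's law: T(t) = T_a + (T₀ - T_a)e^(-kt).
(a) Use T(10) = 49: (49 - 20)/(90 - 20) = e^(-k·10), so k = -ln(0.414)/10 ≈ 0.0881.
(b) Apply k to t = 20: T(20) = 20 + (70)e^(-1.762) ≈ 32.0°C.


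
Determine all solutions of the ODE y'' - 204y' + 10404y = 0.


Characteristic equation: r² - 204r + 10404 = 0, i.e. (r - 102)² = 0.
Repeated root r = 102; include an x factor for the second linearly independent solution.
General solution: y = (C₁ + C₂x)e^(102x).


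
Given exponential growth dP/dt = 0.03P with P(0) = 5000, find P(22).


The ODE dP/dt = 0.03P has solution P(t) = P(0)e^(0.03t).
Substitute P(0) = 5000 and t = 22: P(22) = 5000 e^(0.66) ≈ 9674.


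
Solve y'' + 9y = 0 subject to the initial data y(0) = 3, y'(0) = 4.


Characteristic roots of r² + 9 = 0 are ±3i, so y = C₁cos(3x) + C₂sin(3x).
Apply y(0) = 3: C₁ = 3. Differentiate and apply y'(0) = 4: 3·C₂ = 4, so C₂ = 4/3.
Particular solution: y = 3cos(3x) + (4/3)sin(3x).


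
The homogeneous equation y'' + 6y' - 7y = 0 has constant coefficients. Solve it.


Characteristic equation: r² + 6r - 7 = 0.
Factor: (r - 1)(r + 7) = 0 ⇒ r = 1, -7 (distinct real).
General solution: y = C₁e^(x) + C₂e^(-7x).


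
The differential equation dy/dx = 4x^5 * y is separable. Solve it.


Separate variables: dy/y = 4x^5 dx.
Integrate: ln|y| = (2/3)x^6 + C₀.
Exponentiate: y = Ce^((2/3)x^6).


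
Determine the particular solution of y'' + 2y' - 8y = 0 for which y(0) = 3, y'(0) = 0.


Characteristic roots of r² + 2r - 8 = 0 are 2, -4.
General solution y = c₁ e^(2x) + c₂ e^(-4x).
Apply y(0) = 3: c₁ + c₂ = 3. Apply y'(0) = 0: 2 c₁ - 4 c₂ = 0.
Solve: c₁ = 2, c₂ = 1.
Particular solution: y = 2e^(2x) + e^(-4x).


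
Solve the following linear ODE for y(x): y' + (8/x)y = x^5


P(x) = 8/x ⇒ μ = x^8.
(x^8 y)' = x^13 ⇒ x^8 y = x^14/(14) + C.
Solve for y: y = (1/14)x^6 + C/x^8.


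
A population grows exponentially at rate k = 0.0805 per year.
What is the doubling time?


Exponential growth: P(t) = P₀ e^(0.0805t). Set P(t)/P₀ = 2: e^(0.0805t) = 2.
Solve: t = ln(2)/0.0805 ≈ 8.61 years.


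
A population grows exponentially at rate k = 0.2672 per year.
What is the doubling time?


Exponential growth: P(t) = P₀ e^(0.2672t). Set P(t)/P₀ = 2: e^(0.2672t) = 2.
Solve: t = ln(2)/0.2672 ≈ 2.59 years.


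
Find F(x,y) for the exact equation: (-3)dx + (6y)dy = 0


Check exactness: ∂M/∂y = 0 and ∂N/∂x = 0; equal, so the equation is exact.
Integrate M with respect to x (treating y as constant): ∫M dx = -3x + h(y).
Differentiate w.r.t. y and set equal to N: the x-dependent terms already match, leaving h'(y) = 6y. Integrate: h(y) = 3y^2.
So F(x,y) = -3x + 3y^2.
General solution: -3x + 3y^2 = C.


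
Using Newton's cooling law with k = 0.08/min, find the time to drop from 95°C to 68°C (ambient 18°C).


From T(t) = T_a + (T₀ - T_a)e^(-kt), set T(t) = 68:
(68 - 18) / (95 - 18) = e^(-0.08t), so t = -ln(0.649)/0.08 ≈ 5.4 minutes.


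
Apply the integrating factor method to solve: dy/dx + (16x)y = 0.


P(x) = 16x ⇒ μ = e^(8x²).
Q(x) = 0 so μ y is constant: y = Ce^(-8x²).


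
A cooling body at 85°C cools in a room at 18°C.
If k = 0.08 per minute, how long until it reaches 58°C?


From T(t) = T_a + (T₀ - T_a)e^(-kt), set T(t) = 58:
(58 - 18) / (85 - 18) = e^(-0.08t), so t = -ln(0.597)/0.08 ≈ 6.4 minutes.


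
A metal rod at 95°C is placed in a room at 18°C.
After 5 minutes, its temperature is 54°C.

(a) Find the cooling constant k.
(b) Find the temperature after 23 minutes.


Newton's law: T(t) = T_a + (T₀ - T_a)e^(-kt).
(a) Use T(5) = 54: (54 - 18)/(95 - 18) = e^(-k·5), so k = -ln(0.468)/5 ≈ 0.1521.
(b) Apply k to t = 23: T(23) = 18 + (77)e^(-3.497) ≈ 20.3°C.


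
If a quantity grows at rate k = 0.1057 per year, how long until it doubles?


Exponential growth: P(t) = P₀ e^(0.1057t). Set P(t)/P₀ = 2: e^(0.1057t) = 2.
Solve: t = ln(2)/0.1057 ≈ 6.56 years.


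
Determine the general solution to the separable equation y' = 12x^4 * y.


Separate variables: dy/y = 12x^4 dx.
Integrate: ln|y| = (12/5)x^5 + C₀.
Exponentiate: y = Ce^((12/5)x^5).


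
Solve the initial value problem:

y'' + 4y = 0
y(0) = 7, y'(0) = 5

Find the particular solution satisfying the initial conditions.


Characteristic roots of r² + 4 = 0 are ±2i, so y = C₁cos(2x) + C₂sin(2x).
Apply y(0) = 7: C₁ = 7. Differentiate and apply y'(0) = 5: 2·C₂ = 5, so C₂ = 5/2.
Particular solution: y = 7cos(2x) + (5/2)sin(2x).


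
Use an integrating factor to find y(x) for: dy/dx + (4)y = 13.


P(x) = 4, Q(x) = 13; integrating factor μ = e^(4x).
(μ y)' = 13e^(4x) ⇒ μ y = (13/4)e^(4x) + C.
Divide by μ: y = 13/4 + Ce^(-4x).


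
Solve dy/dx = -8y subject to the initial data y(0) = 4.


General solution of y' = -8y is y = Ce^(-8x).
Apply y(0) = 4: C = 4.
Particular solution: y = 4e^(-8x).


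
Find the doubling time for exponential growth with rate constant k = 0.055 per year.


Exponential growth: P(t) = P₀ e^(0.055t). Set P(t)/P₀ = 2: e^(0.055t) = 2.
Solve: t = ln(2)/0.055 ≈ 12.60 years.


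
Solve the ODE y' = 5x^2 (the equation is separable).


Integrate both sides with respect to x: y = ∫ 5x^2 dx = (5/3)x^3 + C.


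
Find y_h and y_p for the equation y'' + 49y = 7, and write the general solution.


Homogeneous part: r² + 49 = 0 ⇒ r = ±7i, so y_h = C₁cos(7x) + C₂sin(7x).
Try constant y_p = A; plug in: 49A = 7 ⇒ A = 1/7.
General solution: y = C₁cos(7x) + C₂sin(7x) + 1/7.


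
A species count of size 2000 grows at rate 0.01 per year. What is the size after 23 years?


The ODE dP/dt = 0.01P has solution P(t) = P(0)e^(0.01t).
Substitute P(0) = 2000 and t = 23: P(23) = 2000 e^(0.23) ≈ 2517.


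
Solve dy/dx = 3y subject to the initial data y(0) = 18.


General solution of y' = 3y is y = Ce^(3x).
Apply y(0) = 18: C = 18.
Particular solution: y = 18e^(3x).


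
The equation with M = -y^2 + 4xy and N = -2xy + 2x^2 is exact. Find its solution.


Check exactness: ∂M/∂y = -2y + 4x and ∂N/∂x = -2y + 4x; equal, so the equation is exact.
Integrate M with respect to x (treating y as constant): ∫M dx = -xy^2 + 2x^2y + h(y).
Differentiate w.r.t. y and set equal to N: all terms match, so h'(y) = 0 and h is a constant absorbed into C.
General solution: -xy^2 + 2x^2y = C.


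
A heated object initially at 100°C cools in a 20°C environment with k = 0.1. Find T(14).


Newton's law: dT/dt = -k(T - T_a) has solution T(t) = T_a + (T₀ - T_a)e^(-kt).
Plug in T_a = 20, T₀ = 100, k = 0.1, t = 14: T(14) = 20 + (80)e^(-1.40) ≈ 39.7°C.


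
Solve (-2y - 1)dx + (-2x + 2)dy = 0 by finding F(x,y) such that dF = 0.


Check exactness: ∂M/∂y = -2 and ∂N/∂x = -2; equal, so the equation is exact.
Integrate M with respect to x (treating y as constant): ∫M dx = -2xy - x + h(y).
Differentiate w.r.t. y and set equal to N: the x-dependent terms already match, leaving h'(y) = 2. Integrate: h(y) = 2y.
So F(x,y) = -2xy - x + 2y.
General solution: -2xy - x + 2y = C.


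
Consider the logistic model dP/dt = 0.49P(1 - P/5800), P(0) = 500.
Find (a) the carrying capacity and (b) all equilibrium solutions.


Logistic ODE dP/dt = 0.49P(1 - P/5800) has equilibria where dP/dt = 0, i.e. P = 0 or P = 5800.
The coefficient (1 - P/K) = 0 when P = K, identifying K = 5800 as the carrying capacity.
(a) K = 5800; (b) equilibria P = 0 and P = 5800.


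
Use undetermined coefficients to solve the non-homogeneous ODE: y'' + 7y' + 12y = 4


Characteristic roots of r² + 7r + 12 = 0 are -4, -3.
y_h = C₁e^(-4x) + C₂e^(-3x).
Constant forcing; try y_p = A. Then 12A = 4 ⇒ A = 1/3.
General solution: y = C₁e^(-4x) + C₂e^(-3x) + 1/3.


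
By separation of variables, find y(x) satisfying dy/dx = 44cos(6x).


g(y) = 1, so integrate directly: y = ∫ 44cos(6x) dx = (22/3)sin(6x) + C.


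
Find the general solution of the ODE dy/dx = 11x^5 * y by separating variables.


Separate variables: dy/y = 11x^5 dx.
Integrate: ln|y| = (11/6)x^6 + C₀.
Exponentiate: y = Ce^((11/6)x^6).


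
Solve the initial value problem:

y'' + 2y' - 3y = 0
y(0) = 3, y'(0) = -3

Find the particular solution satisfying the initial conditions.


Characteristic roots of r² + 2r - 3 = 0 are -3, 1.
General solution y = c₁ e^(-3x) + c₂ e^(x).
Apply y(0) = 3: c₁ + c₂ = 3. Apply y'(0) = -3: -3 c₁ + 1 c₂ = -3.
Solve: c₁ = 3/2, c₂ = 3/2.
Particular solution: y = (3/2)e^(-3x) + (3/2)e^(x).


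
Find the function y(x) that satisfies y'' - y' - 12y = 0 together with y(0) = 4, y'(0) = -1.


Characteristic roots of r² - r - 12 = 0 are -3, 4.
General solution y = c₁ e^(-3x) + c₂ e^(4x).
Apply y(0) = 4: c₁ + c₂ = 4. Apply y'(0) = -1: -3 c₁ + 4 c₂ = -1.
Solve: c₁ = 17/7, c₂ = 11/7.
Particular solution: y = (17/7)e^(-3x) + (11/7)e^(4x).


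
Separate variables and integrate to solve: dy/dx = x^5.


Integrate both sides with respect to x: y = ∫ x^5 dx = (1/6)x^6 + C.


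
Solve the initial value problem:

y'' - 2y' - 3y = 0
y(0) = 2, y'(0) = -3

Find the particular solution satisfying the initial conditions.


Characteristic roots of r² - 2r - 3 = 0 are -1, 3.
General solution y = c₁ e^(-x) + c₂ e^(3x).
Apply y(0) = 2: c₁ + c₂ = 2. Apply y'(0) = -3: -1 c₁ + 3 c₂ = -3.
Solve: c₁ = 9/4, c₂ = -1/4.
Particular solution: y = (9/4)e^(-x) - (1/4)e^(3x).


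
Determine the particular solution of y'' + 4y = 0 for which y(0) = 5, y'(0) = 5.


Characteristic roots of r² + 4 = 0 are ±2i, so y = C₁cos(2x) + C₂sin(2x).
Apply y(0) = 5: C₁ = 5. Differentiate and apply y'(0) = 5: 2·C₂ = 5, so C₂ = 5/2.
Particular solution: y = 5cos(2x) + (5/2)sin(2x).


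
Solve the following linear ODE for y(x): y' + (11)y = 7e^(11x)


P(x) = 11 ⇒ μ = e^(11x).
(μ y)' = 7e^(22x) ⇒ μ y = (7/22)e^(22x) + C.
Divide by μ: y = (7/22)e^(11x) + Ce^(-11x).


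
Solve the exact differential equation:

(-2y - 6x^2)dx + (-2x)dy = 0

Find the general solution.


Check exactness: ∂M/∂y = -2 and ∂N/∂x = -2; equal, so the equation is exact.
Integrate M with respect to x (treating y as constant): ∫M dx = -2xy - 2x^3 + h(y).
Differentiate w.r.t. y and set equal to N: all terms match, so h'(y) = 0 and h is a constant absorbed into C.
General solution: -2xy - 2x^3 = C.


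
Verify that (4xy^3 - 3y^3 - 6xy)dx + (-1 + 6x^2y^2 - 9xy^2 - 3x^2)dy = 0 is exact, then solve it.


Check exactness: ∂M/∂y = 12xy^2 - 9y^2 - 6x and ∂N/∂x = 12xy^2 - 9y^2 - 6x; equal, so the equation is exact.
Integrate M with respect to x (treating y as constant): ∫M dx = 2x^2y^3 - 3xy^3 - 3x^2y + h(y).
Differentiate w.r.t. y and set equal to N: the x-dependent terms already match, leaving h'(y) = -1. Integrate: h(y) = -y.
So F(x,y) = -y + 2x^2y^3 - 3xy^3 - 3x^2y.
General solution: -y + 2x^2y^3 - 3xy^3 - 3x^2y = C.


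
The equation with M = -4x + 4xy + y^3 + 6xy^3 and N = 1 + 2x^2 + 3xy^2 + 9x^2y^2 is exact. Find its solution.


Check exactness: ∂M/∂y = 4x + 3y^2 + 18xy^2 and ∂N/∂x = 4x + 3y^2 + 18xy^2; equal, so the equation is exact.
Integrate M with respect to x (treating y as constant): ∫M dx = -2x^2 + 2x^2y + xy^3 + 3x^2y^3 + h(y).
Differentiate w.r.t. y and set equal to N: the x-dependent terms already match, leaving h'(y) = 1. Integrate: h(y) = y.
So F(x,y) = y - 2x^2 + 2x^2y + xy^3 + 3x^2y^3.
General solution: y - 2x^2 + 2x^2y + xy^3 + 3x^2y^3 = C.


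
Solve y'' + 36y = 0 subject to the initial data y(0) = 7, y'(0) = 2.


Characteristic roots of r² + 36 = 0 are ±6i, so y = C₁cos(6x) + C₂sin(6x).
Apply y(0) = 7: C₁ = 7. Differentiate and apply y'(0) = 2: 6·C₂ = 2, so C₂ = 1/3.
Particular solution: y = 7cos(6x) + (1/3)sin(6x).


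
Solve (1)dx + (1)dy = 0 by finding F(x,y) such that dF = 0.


Check exactness: ∂M/∂y = 0 and ∂N/∂x = 0; equal, so the equation is exact.
Integrate M with respect to x (treating y as constant): ∫M dx = x + h(y).
Differentiate w.r.t. y and set equal to N: the x-dependent terms already match, leaving h'(y) = 1. Integrate: h(y) = y.
So F(x,y) = x + y.
General solution: x + y = C.


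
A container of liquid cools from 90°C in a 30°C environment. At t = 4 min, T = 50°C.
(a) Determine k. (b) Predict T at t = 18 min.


Newton's law: T(t) = T_a + (T₀ - T_a)e^(-kt).
(a) Use T(4) = 50: (50 - 30)/(90 - 30) = e^(-k·4), so k = -ln(0.333)/4 ≈ 0.2747.
(b) Apply k to t = 18: T(18) = 30 + (60)e^(-4.944) ≈ 30.4°C.


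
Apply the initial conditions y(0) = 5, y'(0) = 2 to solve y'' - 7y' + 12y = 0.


Characteristic roots of r² - 7r + 12 = 0 are 3, 4.
General solution y = c₁ e^(3x) + c₂ e^(4x).
Apply y(0) = 5: c₁ + c₂ = 5. Apply y'(0) = 2: 3 c₁ + 4 c₂ = 2.
Solve: c₁ = 18, c₂ = -13.
Particular solution: y = 18e^(3x) - 13e^(4x).


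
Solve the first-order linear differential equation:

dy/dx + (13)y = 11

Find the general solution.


P(x) = 13, Q(x) = 11; integrating factor μ = e^(13x).
(μ y)' = 11e^(13x) ⇒ μ y = (11/13)e^(13x) + C.
Divide by μ: y = 11/13 + Ce^(-13x).


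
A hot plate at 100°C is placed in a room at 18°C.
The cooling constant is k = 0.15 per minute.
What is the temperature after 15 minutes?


Newton's law: dT/dt = -k(T - T_a) has solution T(t) = T_a + (T₀ - T_a)e^(-kt).
Plug in T_a = 18, T₀ = 100, k = 0.15, t = 15: T(15) = 18 + (82)e^(-2.25) ≈ 26.6°C.


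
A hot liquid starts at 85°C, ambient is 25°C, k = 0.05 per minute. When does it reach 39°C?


From T(t) = T_a + (T₀ - T_a)e^(-kt), set T(t) = 39:
(39 - 25) / (85 - 25) = e^(-0.05t), so t = -ln(0.233)/0.05 ≈ 29.1 minutes.


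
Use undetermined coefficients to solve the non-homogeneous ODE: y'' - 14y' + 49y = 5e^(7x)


Characteristic polynomial (r - 7)² = 0; repeated root r = 7.
y_h = (C₁ + C₂x)e^(7x). Forcing matches the repeated root (resonance), so try y_p = Ax² e^(7x).
Substitute and solve for A: 2A = 5, so A = 5/2.
General solution: y = (C₁ + C₂x + (5/2)x²)e^(7x).


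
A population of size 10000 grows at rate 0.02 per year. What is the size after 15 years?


The ODE dP/dt = 0.02P has solution P(t) = P(0)e^(0.02t).
Substitute P(0) = 10000 and t = 15: P(15) = 10000 e^(0.30) ≈ 13499.


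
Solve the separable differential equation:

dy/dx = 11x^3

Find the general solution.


Integrate both sides with respect to x: y = ∫ 11x^3 dx = (11/4)x^4 + C.


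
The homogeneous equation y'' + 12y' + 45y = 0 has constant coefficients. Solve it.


Characteristic equation: r² + 12r + 45 = 0.
Discriminant is negative; roots r = -6 ± 3i (complex conjugate pair).
General solution uses e^(α x)(C₁ cos(β x) + C₂ sin(β x)): y = e^(-6x)(C₁cos(3x) + C₂sin(3x)).


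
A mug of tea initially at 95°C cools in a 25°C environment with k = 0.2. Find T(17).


Newton's law: dT/dt = -k(T - T_a) has solution T(t) = T_a + (T₀ - T_a)e^(-kt).
Plug in T_a = 25, T₀ = 95, k = 0.2, t = 17: T(17) = 25 + (70)e^(-3.40) ≈ 27.3°C.


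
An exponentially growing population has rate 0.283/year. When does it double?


Exponential growth: P(t) = P₀ e^(0.283t). Set P(t)/P₀ = 2: e^(0.283t) = 2.
Solve: t = ln(2)/0.283 ≈ 2.45 years.


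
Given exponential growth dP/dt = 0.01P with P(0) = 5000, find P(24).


The ODE dP/dt = 0.01P has solution P(t) = P(0)e^(0.01t).
Substitute P(0) = 5000 and t = 24: P(24) = 5000 e^(0.24) ≈ 6356.


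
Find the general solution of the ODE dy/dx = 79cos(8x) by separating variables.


g(y) = 1, so integrate directly: y = ∫ 79cos(8x) dx = (79/8)sin(8x) + C.


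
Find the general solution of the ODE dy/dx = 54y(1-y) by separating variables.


Separate: dy/[y(1-y)] = 54 dx.
Partial fractions: 1/[y(1-y)] = 1/y + 1/(1-y).
Integrate: ln|y/(1-y)| = 54x + C₀.
Solve for y: y = 1/(1 + Ce^(-54x)).


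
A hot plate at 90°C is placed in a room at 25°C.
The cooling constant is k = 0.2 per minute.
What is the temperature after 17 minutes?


Newton's law: dT/dt = -k(T - T_a) has solution T(t) = T_a + (T₀ - T_a)e^(-kt).
Plug in T_a = 25, T₀ = 90, k = 0.2, t = 17: T(17) = 25 + (65)e^(-3.40) ≈ 27.2°C.


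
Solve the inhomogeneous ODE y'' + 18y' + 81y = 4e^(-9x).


Characteristic polynomial (r + 9)² = 0; repeated root r = -9.
y_h = (C₁ + C₂x)e^(-9x). Forcing matches the repeated root (resonance), so try y_p = Ax² e^(-9x).
Substitute and solve for A: 2A = 4, so A = 2.
General solution: y = (C₁ + C₂x + 2x²)e^(-9x).


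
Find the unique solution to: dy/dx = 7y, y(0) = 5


General solution of y' = 7y is y = Ce^(7x).
Apply y(0) = 5: C = 5.
Particular solution: y = 5e^(7x).


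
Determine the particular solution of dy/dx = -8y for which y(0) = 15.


General solution of y' = -8y is y = Ce^(-8x).
Apply y(0) = 15: C = 15.
Particular solution: y = 15e^(-8x).


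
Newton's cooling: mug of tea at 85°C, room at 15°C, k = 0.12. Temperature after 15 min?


Newton's law: dT/dt = -k(T - T_a) has solution T(t) = T_a + (T₀ - T_a)e^(-kt).
Plug in T_a = 15, T₀ = 85, k = 0.12, t = 15: T(15) = 15 + (70)e^(-1.80) ≈ 26.6°C.


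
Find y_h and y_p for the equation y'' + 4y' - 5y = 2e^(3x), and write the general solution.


Characteristic roots of r² + 4r - 5 = 0 are -5, 1.
y_h = C₁e^(-5x) + C₂e^(x).
Forcing exponent 3 is not a characteristic root; try y_p = Ae^(3x).
Substitute: A·(9 + (4)·3 + (-5)) = A·16 = 2, so A = 1/8.
General solution: y = C₁e^(-5x) + C₂e^(x) + (1/8)e^(3x).


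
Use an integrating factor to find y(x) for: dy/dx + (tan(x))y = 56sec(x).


P(x) = tan(x) ⇒ μ = e^(∫tan(x)dx) = sec(x).
(sec(x) y)' = 56sec²(x) ⇒ sec(x) y = 56tan(x) + C.
Multiply by cos(x): y = 56sin(x) + C·cos(x).


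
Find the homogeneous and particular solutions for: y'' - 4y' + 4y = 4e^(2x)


Characteristic polynomial (r - 2)² = 0; repeated root r = 2.
y_h = (C₁ + C₂x)e^(2x). Forcing matches the repeated root (resonance), so try y_p = Ax² e^(2x).
Substitute and solve for A: 2A = 4, so A = 2.
General solution: y = (C₁ + C₂x + 2x²)e^(2x).


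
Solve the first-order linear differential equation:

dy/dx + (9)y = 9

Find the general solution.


P(x) = 9, Q(x) = 9; integrating factor μ = e^(9x).
(μ y)' = 9e^(9x) ⇒ μ y = e^(9x) + C.
Divide by μ: y = 1 + Ce^(-9x).


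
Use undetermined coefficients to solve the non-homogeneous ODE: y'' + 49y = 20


Homogeneous part: r² + 49 = 0 ⇒ r = ±7i, so y_h = C₁cos(7x) + C₂sin(7x).
Try constant y_p = A; plug in: 49A = 20 ⇒ A = 20/49.
General solution: y = C₁cos(7x) + C₂sin(7x) + 20/49.
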